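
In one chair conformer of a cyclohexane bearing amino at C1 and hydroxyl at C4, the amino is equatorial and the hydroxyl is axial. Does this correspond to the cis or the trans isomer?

C1 and C4 have opposite parity, so their axial bonds point in opposite directions.
With opposite-parity carbons, two substituents on the same face are one axial and one equatorial; opposite faces give both axial or both equatorial.
Here the groups are equatorial/axial → same face → cis.

cis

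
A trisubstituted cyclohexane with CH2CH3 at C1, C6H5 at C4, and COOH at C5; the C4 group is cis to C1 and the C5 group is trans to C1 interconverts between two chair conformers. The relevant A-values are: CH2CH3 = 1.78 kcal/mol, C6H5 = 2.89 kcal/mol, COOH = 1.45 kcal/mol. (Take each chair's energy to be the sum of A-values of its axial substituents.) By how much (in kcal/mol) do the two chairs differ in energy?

2.56 kcal/mol

Chair I (ethyl axial, phenyl equatorial, carboxyl equatorial): E = 1.78 kcal/mol.
Chair II (ethyl equatorial, phenyl axial, carboxyl axial): E = 4.34 kcal/mol.
ΔE = 4.34 − 1.78 = 2.56 kcal/mol; chair I is more stable.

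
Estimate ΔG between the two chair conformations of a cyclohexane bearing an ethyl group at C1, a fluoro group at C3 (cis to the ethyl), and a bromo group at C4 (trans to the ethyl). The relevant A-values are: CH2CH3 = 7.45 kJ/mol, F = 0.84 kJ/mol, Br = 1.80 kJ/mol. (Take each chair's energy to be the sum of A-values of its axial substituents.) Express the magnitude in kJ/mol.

10.09 kJ/mol

Chair I (ethyl axial, fluoro axial, bromo axial): E = 10.09 kJ/mol.
Chair II (ethyl equatorial, fluoro equatorial, bromo equatorial): E = 0.00 kJ/mol.
ΔE = 10.09 − 0.00 = 10.09 kJ/mol; chair II is more stable.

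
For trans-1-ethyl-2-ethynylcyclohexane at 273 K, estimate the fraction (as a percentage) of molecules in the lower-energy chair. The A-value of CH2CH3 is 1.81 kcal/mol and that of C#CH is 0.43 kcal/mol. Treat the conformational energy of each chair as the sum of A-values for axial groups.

98.4%

C1 and C2 have opposite parity, so for the trans isomer the two substituents are e,e in one chair and a,a in the other.
Chair I (ethyl axial, ethynyl axial): E = 2.24 kcal/mol; chair II (ethyl equatorial, ethynyl equatorial): E = 0.00 kcal/mol.
ΔG = 2.24 kcal/mol between the two chairs.
K = exp(ΔG/RT) with R = 1.987×10⁻³ kcal mol⁻¹ K⁻¹ and T = 273 K gives K ≈ 62.1.
Fraction in the lower-energy chair = K/(K+1) = 98.4%.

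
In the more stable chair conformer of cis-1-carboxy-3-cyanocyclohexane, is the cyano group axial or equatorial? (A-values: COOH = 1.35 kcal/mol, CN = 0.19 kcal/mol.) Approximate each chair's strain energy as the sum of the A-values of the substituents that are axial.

equatorial

C1 and C3 have the same parity, so for the cis isomer the two substituents are e,e in one chair and a,a in the other.
Chair I (carboxyl axial, cyano axial): E = 1.54 kcal/mol.
Chair II (carboxyl equatorial, cyano equatorial): E = 0.00 kcal/mol.
Chair II is the more stable (lower-energy) conformer, and in that chair the cyano group is equatorial.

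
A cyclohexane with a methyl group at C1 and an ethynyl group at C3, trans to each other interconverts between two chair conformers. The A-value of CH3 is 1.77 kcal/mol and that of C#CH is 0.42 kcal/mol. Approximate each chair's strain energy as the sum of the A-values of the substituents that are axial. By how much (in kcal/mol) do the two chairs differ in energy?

1.35 kcal/mol

C1 and C3 have the same parity, so for the trans isomer the two substituents are one axial and one equatorial in each chair.
Chair I (methyl axial, ethynyl equatorial): E = 1.77 kcal/mol.
Chair II (methyl equatorial, ethynyl axial): E = 0.42 kcal/mol.
ΔE = 1.77 − 0.42 = 1.35 kcal/mol; chair II is more stable.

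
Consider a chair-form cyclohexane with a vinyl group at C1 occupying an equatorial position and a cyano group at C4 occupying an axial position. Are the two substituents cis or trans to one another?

cis

C1 and C4 have opposite parity, so their axial bonds point in opposite directions.
With opposite-parity carbons, two substituents on the same face are one axial and one equatorial; opposite faces give both axial or both equatorial.
Here the groups are equatorial/axial → same face → cis.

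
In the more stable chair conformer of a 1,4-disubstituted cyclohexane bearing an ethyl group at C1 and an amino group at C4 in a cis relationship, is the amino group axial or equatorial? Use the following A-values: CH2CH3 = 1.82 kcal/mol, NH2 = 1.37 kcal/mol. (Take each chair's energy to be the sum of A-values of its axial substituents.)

axial

C1 and C4 have opposite parity, so for the cis isomer the two substituents are one axial and one equatorial in each chair.
Chair I (ethyl axial, amino equatorial): E = 1.82 kcal/mol.
Chair II (ethyl equatorial, amino axial): E = 1.37 kcal/mol.
Chair II is the more stable (lower-energy) conformer, and in that chair the amino group is axial.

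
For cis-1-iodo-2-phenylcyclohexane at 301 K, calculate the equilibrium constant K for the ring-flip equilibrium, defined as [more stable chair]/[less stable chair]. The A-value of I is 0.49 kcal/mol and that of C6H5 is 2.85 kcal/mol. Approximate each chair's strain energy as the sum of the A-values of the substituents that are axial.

K ≈ 51.7

C1 and C2 have opposite parity, so for the cis isomer the two substituents are one axial and one equatorial in each chair.
Chair I (iodo axial, phenyl equatorial): E = 0.49 kcal/mol; chair II (iodo equatorial, phenyl axial): E = 2.85 kcal/mol.
ΔG = 2.36 kcal/mol between the two chairs.
K = exp(ΔG/RT) with R = 1.987×10⁻³ kcal mol⁻¹ K⁻¹ and T = 301 K gives K ≈ 51.7.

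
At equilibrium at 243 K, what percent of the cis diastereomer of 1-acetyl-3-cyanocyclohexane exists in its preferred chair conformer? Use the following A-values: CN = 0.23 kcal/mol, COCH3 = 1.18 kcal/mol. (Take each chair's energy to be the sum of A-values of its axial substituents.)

C1 and C3 have the same parity, so for the cis isomer the two substituents are e,e in one chair and a,a in the other.
Chair I (cyano axial, acetyl axial): E = 1.41 kcal/mol; chair II (cyano equatorial, acetyl equatorial): E = 0.00 kcal/mol.
ΔG = 1.41 kcal/mol between the two chairs.
K = exp(ΔG/RT) with R = 1.987×10⁻³ kcal mol⁻¹ K⁻¹ and T = 243 K gives K ≈ 18.5.
Fraction in the lower-energy chair = K/(K+1) = 94.9%.

94.9%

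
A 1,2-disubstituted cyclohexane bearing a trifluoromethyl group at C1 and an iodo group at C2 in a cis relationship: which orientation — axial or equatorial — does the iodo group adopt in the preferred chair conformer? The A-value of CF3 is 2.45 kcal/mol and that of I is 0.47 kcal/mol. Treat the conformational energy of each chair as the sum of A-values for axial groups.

axial

C1 and C2 have opposite parity, so for the cis isomer the two substituents are one axial and one equatorial in each chair.
Chair I (trifluoromethyl axial, iodo equatorial): E = 2.45 kcal/mol.
Chair II (trifluoromethyl equatorial, iodo axial): E = 0.47 kcal/mol.
Chair II is the more stable (lower-energy) conformer, and in that chair the iodo group is axial.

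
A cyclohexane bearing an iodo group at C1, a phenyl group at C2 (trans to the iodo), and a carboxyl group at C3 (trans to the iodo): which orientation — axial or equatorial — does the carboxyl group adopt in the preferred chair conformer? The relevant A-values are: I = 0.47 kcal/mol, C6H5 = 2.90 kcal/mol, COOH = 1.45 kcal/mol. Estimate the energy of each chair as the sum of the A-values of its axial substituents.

axial

Chair I (iodo axial, phenyl axial, carboxyl equatorial): E = 3.37 kcal/mol.
Chair II (iodo equatorial, phenyl equatorial, carboxyl axial): E = 1.45 kcal/mol.
Chair II is the more stable (lower-energy) conformer, and in that chair the carboxyl group is axial.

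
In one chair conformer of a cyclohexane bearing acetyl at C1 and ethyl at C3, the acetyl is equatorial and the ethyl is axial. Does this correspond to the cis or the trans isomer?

trans

C1 and C3 have the same parity, so their axial bonds point in the same direction.
With same-parity carbons, two substituents on the same face are both axial or both equatorial; opposite faces give one of each.
Here the groups are equatorial/axial → opposite face → trans.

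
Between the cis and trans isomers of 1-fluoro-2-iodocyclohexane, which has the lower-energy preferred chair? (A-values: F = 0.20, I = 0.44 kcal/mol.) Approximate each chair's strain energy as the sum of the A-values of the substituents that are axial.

At 1,2 positions (parity opposite): cis → (a,e or e,a); trans → (e,e or a,a).
Best chair for cis: E = 0.20 kcal/mol; best chair for trans: E = 0.00 kcal/mol.
The trans isomer is lower by 0.20 kcal/mol.

trans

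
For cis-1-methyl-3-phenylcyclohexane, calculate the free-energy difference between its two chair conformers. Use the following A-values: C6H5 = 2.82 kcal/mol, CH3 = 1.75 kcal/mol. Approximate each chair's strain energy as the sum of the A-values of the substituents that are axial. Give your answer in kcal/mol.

C1 and C3 have the same parity, so for the cis isomer the two substituents are e,e in one chair and a,a in the other.
Chair I (phenyl axial, methyl axial): E = 4.57 kcal/mol.
Chair II (phenyl equatorial, methyl equatorial): E = 0.00 kcal/mol.
ΔE = 4.57 − 0.00 = 4.57 kcal/mol; chair II is more stable.

4.57 kcal/mol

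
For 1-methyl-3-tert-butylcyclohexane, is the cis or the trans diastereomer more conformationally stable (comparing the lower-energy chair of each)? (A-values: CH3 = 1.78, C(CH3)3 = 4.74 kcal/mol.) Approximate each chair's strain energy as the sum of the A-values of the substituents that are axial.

At 1,3 positions (parity same): cis → (e,e or a,a); trans → (a,e or e,a).
Best chair for cis: E = 0.00 kcal/mol; best chair for trans: E = 1.78 kcal/mol.
The cis isomer is lower by 1.78 kcal/mol.

cis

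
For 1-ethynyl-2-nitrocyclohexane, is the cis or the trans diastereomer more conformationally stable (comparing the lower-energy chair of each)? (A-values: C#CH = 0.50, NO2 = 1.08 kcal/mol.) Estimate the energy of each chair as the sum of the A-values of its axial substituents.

At 1,2 positions (parity opposite): cis → (a,e or e,a); trans → (e,e or a,a).
Best chair for cis: E = 0.50 kcal/mol; best chair for trans: E = 0.00 kcal/mol.
The trans isomer is lower by 0.50 kcal/mol.

trans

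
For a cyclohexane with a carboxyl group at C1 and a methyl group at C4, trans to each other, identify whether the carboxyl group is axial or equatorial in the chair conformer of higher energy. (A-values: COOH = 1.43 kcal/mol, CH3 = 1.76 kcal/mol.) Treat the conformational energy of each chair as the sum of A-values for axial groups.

axial

C1 and C4 have opposite parity, so for the trans isomer the two substituents are e,e in one chair and a,a in the other.
Chair I (carboxyl axial, methyl axial): E = 3.19 kcal/mol.
Chair II (carboxyl equatorial, methyl equatorial): E = 0.00 kcal/mol.
Chair I is the less stable (higher-energy) conformer, and in that chair the carboxyl group is axial.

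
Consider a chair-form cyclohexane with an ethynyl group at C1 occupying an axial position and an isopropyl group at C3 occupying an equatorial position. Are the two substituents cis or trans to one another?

trans

C1 and C3 have the same parity, so their axial bonds point in the same direction.
With same-parity carbons, two substituents on the same face are both axial or both equatorial; opposite faces give one of each.
Here the groups are axial/equatorial → opposite face → trans.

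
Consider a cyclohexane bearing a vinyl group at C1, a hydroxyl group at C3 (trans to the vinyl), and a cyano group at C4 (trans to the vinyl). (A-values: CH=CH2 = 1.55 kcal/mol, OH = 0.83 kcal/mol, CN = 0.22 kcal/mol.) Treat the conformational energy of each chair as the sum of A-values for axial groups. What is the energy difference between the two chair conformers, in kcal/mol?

0.94 kcal/mol

Chair I (vinyl axial, hydroxyl equatorial, cyano axial): E = 1.77 kcal/mol.
Chair II (vinyl equatorial, hydroxyl axial, cyano equatorial): E = 0.83 kcal/mol.
ΔE = 1.77 − 0.83 = 0.94 kcal/mol; chair II is more stable.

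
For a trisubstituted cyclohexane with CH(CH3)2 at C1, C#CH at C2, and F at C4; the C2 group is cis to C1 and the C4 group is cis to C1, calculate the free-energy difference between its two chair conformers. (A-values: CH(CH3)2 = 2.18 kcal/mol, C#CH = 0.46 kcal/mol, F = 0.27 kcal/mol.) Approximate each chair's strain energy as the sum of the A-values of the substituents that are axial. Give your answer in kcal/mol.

Chair I (isopropyl axial, ethynyl equatorial, fluoro equatorial): E = 2.18 kcal/mol.
Chair II (isopropyl equatorial, ethynyl axial, fluoro axial): E = 0.73 kcal/mol.
ΔE = 2.18 − 0.73 = 1.45 kcal/mol; chair II is more stable.

1.45 kcal/mol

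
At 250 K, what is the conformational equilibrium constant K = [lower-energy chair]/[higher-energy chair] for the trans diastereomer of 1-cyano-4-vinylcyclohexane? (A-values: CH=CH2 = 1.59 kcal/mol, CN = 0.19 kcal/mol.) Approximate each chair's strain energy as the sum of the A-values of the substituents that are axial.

K ≈ 36.0

C1 and C4 have opposite parity, so for the trans isomer the two substituents are e,e in one chair and a,a in the other.
Chair I (vinyl axial, cyano axial): E = 1.78 kcal/mol; chair II (vinyl equatorial, cyano equatorial): E = 0.00 kcal/mol.
ΔG = 1.78 kcal/mol between the two chairs.
K = exp(ΔG/RT) with R = 1.987×10⁻³ kcal mol⁻¹ K⁻¹ and T = 250 K gives K ≈ 36.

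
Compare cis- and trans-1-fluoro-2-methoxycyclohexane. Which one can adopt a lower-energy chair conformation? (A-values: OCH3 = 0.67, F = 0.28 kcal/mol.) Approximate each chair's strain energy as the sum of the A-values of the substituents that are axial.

trans

At 1,2 positions (parity opposite): cis → (a,e or e,a); trans → (e,e or a,a).
Best chair for cis: E = 0.28 kcal/mol; best chair for trans: E = 0.00 kcal/mol.
The trans isomer is lower by 0.28 kcal/mol.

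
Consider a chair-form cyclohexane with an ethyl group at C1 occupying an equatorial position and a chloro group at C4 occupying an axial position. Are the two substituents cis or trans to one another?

C1 and C4 have opposite parity, so their axial bonds point in opposite directions.
With opposite-parity carbons, two substituents on the same face are one axial and one equatorial; opposite faces give both axial or both equatorial.
Here the groups are equatorial/axial → same face → cis.

cis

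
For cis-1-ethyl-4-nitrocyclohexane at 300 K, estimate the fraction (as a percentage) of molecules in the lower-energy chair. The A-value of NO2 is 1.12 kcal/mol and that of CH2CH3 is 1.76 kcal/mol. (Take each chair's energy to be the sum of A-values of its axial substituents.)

74.5%

C1 and C4 have opposite parity, so for the cis isomer the two substituents are one axial and one equatorial in each chair.
Chair I (nitro axial, ethyl equatorial): E = 1.12 kcal/mol; chair II (nitro equatorial, ethyl axial): E = 1.76 kcal/mol.
ΔG = 0.64 kcal/mol between the two chairs.
K = exp(ΔG/RT) with R = 1.987×10⁻³ kcal mol⁻¹ K⁻¹ and T = 300 K gives K ≈ 2.93.
Fraction in the lower-energy chair = K/(K+1) = 74.5%.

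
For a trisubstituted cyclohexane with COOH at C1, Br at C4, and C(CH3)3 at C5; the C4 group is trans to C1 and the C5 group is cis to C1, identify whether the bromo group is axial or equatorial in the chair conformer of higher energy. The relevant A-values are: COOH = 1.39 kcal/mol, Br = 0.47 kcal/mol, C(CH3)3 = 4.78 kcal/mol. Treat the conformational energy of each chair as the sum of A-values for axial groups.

Chair I (carboxyl axial, bromo axial, tert-butyl axial): E = 6.64 kcal/mol.
Chair II (carboxyl equatorial, bromo equatorial, tert-butyl equatorial): E = 0.00 kcal/mol.
Chair I is the less stable (higher-energy) conformer, and in that chair the bromo group is axial.

axial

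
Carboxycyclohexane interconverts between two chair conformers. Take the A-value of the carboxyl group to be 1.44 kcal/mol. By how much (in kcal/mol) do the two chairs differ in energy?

A monosubstituted cyclohexane has one chair with the carboxyl group axial (E = A = 1.44 kcal/mol) and one with it equatorial (E = 0).
ΔE = 1.44 − 0 = 1.44 kcal/mol.

1.44 kcal/mol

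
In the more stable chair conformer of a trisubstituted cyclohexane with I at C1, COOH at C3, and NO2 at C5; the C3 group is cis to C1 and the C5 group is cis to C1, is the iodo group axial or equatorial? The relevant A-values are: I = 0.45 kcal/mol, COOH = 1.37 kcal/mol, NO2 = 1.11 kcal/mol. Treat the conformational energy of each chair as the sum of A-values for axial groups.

equatorial

Chair I (iodo axial, carboxyl axial, nitro axial): E = 2.93 kcal/mol.
Chair II (iodo equatorial, carboxyl equatorial, nitro equatorial): E = 0.00 kcal/mol.
Chair II is the more stable (lower-energy) conformer, and in that chair the iodo group is equatorial.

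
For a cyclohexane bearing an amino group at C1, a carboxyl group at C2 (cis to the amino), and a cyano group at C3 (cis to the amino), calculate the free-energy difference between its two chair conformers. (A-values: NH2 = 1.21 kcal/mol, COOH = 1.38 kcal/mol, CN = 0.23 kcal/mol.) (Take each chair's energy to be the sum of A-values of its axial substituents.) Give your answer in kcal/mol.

Chair I (amino axial, carboxyl equatorial, cyano axial): E = 1.44 kcal/mol.
Chair II (amino equatorial, carboxyl axial, cyano equatorial): E = 1.38 kcal/mol.
ΔE = 1.44 − 1.38 = 0.06 kcal/mol; chair II is more stable.

0.06 kcal/mol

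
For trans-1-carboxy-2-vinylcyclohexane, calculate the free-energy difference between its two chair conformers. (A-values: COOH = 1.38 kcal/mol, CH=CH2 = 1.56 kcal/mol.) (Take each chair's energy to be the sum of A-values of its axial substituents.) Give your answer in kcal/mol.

C1 and C2 have opposite parity, so for the trans isomer the two substituents are e,e in one chair and a,a in the other.
Chair I (carboxyl axial, vinyl axial): E = 2.94 kcal/mol.
Chair II (carboxyl equatorial, vinyl equatorial): E = 0.00 kcal/mol.
ΔE = 2.94 − 0.00 = 2.94 kcal/mol; chair II is more stable.

2.94 kcal/mol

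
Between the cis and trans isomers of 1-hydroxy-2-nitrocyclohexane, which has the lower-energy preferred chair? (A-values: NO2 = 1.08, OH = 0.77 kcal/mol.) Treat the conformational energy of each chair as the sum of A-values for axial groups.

trans

At 1,2 positions (parity opposite): cis → (a,e or e,a); trans → (e,e or a,a).
Best chair for cis: E = 0.77 kcal/mol; best chair for trans: E = 0.00 kcal/mol.
The trans isomer is lower by 0.77 kcal/mol.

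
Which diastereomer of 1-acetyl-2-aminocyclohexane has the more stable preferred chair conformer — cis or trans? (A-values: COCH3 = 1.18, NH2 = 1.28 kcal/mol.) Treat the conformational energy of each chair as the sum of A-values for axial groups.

trans

At 1,2 positions (parity opposite): cis → (a,e or e,a); trans → (e,e or a,a).
Best chair for cis: E = 1.18 kcal/mol; best chair for trans: E = 0.00 kcal/mol.
The trans isomer is lower by 1.18 kcal/mol.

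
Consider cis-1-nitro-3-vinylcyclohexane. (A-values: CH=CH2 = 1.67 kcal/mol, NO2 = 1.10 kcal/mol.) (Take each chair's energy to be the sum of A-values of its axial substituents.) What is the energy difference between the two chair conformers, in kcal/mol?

C1 and C3 have the same parity, so for the cis isomer the two substituents are e,e in one chair and a,a in the other.
Chair I (vinyl axial, nitro axial): E = 2.77 kcal/mol.
Chair II (vinyl equatorial, nitro equatorial): E = 0.00 kcal/mol.
ΔE = 2.77 − 0.00 = 2.77 kcal/mol; chair II is more stable.

2.77 kcal/mol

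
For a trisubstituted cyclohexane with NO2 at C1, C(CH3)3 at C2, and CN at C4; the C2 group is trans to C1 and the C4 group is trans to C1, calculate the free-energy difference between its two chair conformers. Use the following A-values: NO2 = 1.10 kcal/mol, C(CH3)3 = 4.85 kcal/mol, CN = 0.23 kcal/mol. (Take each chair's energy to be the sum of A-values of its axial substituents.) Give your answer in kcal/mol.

Chair I (nitro axial, tert-butyl axial, cyano axial): E = 6.18 kcal/mol.
Chair II (nitro equatorial, tert-butyl equatorial, cyano equatorial): E = 0.00 kcal/mol.
ΔE = 6.18 − 0.00 = 6.18 kcal/mol; chair II is more stable.

6.18 kcal/mol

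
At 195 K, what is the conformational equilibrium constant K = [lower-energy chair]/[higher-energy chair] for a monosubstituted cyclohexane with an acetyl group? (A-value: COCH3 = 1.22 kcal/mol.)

K ≈ 23.3

One chair has the acetyl group axial (E = 1.22 kcal/mol) and the other has it equatorial (E = 0).
ΔG = 1.22 kcal/mol between the two chairs.
K = exp(ΔG/RT) with R = 1.987×10⁻³ kcal mol⁻¹ K⁻¹ and T = 195 K gives K ≈ 23.3.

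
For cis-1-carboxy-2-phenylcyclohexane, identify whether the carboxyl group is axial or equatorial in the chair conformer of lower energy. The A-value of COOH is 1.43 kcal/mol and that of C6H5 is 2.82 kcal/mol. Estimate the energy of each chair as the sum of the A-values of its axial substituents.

axial

C1 and C2 have opposite parity, so for the cis isomer the two substituents are one axial and one equatorial in each chair.
Chair I (carboxyl axial, phenyl equatorial): E = 1.43 kcal/mol.
Chair II (carboxyl equatorial, phenyl axial): E = 2.82 kcal/mol.
Chair I is the more stable (lower-energy) conformer, and in that chair the carboxyl group is axial.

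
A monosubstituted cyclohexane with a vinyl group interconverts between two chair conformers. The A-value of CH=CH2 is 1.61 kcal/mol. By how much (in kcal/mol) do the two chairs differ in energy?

1.61 kcal/mol

A monosubstituted cyclohexane has one chair with the vinyl group axial (E = A = 1.61 kcal/mol) and one with it equatorial (E = 0).
ΔE = 1.61 − 0 = 1.61 kcal/mol.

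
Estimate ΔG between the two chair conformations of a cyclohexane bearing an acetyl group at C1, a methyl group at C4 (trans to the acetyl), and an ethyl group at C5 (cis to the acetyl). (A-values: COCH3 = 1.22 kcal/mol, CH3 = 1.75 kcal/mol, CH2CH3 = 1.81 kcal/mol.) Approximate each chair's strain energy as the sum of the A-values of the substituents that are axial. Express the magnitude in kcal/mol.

Chair I (acetyl axial, methyl axial, ethyl axial): E = 4.78 kcal/mol.
Chair II (acetyl equatorial, methyl equatorial, ethyl equatorial): E = 0.00 kcal/mol.
ΔE = 4.78 − 0.00 = 4.78 kcal/mol; chair II is more stable.

4.78 kcal/mol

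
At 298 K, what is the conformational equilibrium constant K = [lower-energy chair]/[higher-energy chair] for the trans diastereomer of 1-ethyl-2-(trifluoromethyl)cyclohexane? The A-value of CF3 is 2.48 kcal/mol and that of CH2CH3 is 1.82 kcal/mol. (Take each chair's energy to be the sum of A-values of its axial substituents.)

K ≈ 1425

C1 and C2 have opposite parity, so for the trans isomer the two substituents are e,e in one chair and a,a in the other.
Chair I (trifluoromethyl axial, ethyl axial): E = 4.30 kcal/mol; chair II (trifluoromethyl equatorial, ethyl equatorial): E = 0.00 kcal/mol.
ΔG = 4.30 kcal/mol between the two chairs.
K = exp(ΔG/RT) with R = 1.987×10⁻³ kcal mol⁻¹ K⁻¹ and T = 298 K gives K ≈ 1.43e+03.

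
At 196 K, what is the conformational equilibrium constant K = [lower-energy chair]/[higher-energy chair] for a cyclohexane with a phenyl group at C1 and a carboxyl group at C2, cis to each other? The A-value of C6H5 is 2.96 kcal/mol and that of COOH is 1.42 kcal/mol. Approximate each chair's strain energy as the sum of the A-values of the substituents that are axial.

C1 and C2 have opposite parity, so for the cis isomer the two substituents are one axial and one equatorial in each chair.
Chair I (phenyl axial, carboxyl equatorial): E = 2.96 kcal/mol; chair II (phenyl equatorial, carboxyl axial): E = 1.42 kcal/mol.
ΔG = 1.54 kcal/mol between the two chairs.
K = exp(ΔG/RT) with R = 1.987×10⁻³ kcal mol⁻¹ K⁻¹ and T = 196 K gives K ≈ 52.2.

K ≈ 52.2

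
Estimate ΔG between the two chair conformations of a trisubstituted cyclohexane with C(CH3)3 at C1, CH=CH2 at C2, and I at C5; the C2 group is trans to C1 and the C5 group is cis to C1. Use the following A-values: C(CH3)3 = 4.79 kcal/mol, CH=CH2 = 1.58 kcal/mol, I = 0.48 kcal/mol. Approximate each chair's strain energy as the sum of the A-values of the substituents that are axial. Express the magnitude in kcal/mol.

6.85 kcal/mol

Chair I (tert-butyl axial, vinyl axial, iodo axial): E = 6.85 kcal/mol.
Chair II (tert-butyl equatorial, vinyl equatorial, iodo equatorial): E = 0.00 kcal/mol.
ΔE = 6.85 − 0.00 = 6.85 kcal/mol; chair II is more stable.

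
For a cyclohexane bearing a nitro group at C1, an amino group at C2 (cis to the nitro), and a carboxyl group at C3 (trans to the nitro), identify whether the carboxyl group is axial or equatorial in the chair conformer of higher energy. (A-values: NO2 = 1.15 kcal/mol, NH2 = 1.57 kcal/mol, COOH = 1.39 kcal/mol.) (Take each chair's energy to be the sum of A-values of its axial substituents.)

Chair I (nitro axial, amino equatorial, carboxyl equatorial): E = 1.15 kcal/mol.
Chair II (nitro equatorial, amino axial, carboxyl axial): E = 2.96 kcal/mol.
Chair II is the less stable (higher-energy) conformer, and in that chair the carboxyl group is axial.

axial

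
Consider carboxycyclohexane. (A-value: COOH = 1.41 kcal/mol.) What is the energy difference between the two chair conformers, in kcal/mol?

1.41 kcal/mol

A monosubstituted cyclohexane has one chair with the carboxyl group axial (E = A = 1.41 kcal/mol) and one with it equatorial (E = 0).
ΔE = 1.41 − 0 = 1.41 kcal/mol.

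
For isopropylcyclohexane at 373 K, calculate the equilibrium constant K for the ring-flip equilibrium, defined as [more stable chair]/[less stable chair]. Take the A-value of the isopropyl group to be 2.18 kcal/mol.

K ≈ 18.9

One chair has the isopropyl group axial (E = 2.18 kcal/mol) and the other has it equatorial (E = 0).
ΔG = 2.18 kcal/mol between the two chairs.
K = exp(ΔG/RT) with R = 1.987×10⁻³ kcal mol⁻¹ K⁻¹ and T = 373 K gives K ≈ 18.9.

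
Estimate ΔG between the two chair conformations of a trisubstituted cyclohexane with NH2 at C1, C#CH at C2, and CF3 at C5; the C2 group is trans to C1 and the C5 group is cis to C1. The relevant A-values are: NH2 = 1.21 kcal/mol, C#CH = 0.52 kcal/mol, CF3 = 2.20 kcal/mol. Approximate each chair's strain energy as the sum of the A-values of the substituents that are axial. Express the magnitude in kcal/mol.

3.93 kcal/mol

Chair I (amino axial, ethynyl axial, trifluoromethyl axial): E = 3.93 kcal/mol.
Chair II (amino equatorial, ethynyl equatorial, trifluoromethyl equatorial): E = 0.00 kcal/mol.
ΔE = 3.93 − 0.00 = 3.93 kcal/mol; chair II is more stable.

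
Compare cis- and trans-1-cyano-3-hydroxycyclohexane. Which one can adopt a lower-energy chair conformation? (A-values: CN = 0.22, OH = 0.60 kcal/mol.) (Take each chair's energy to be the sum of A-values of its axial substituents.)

At 1,3 positions (parity same): cis → (e,e or a,a); trans → (a,e or e,a).
Best chair for cis: E = 0.00 kcal/mol; best chair for trans: E = 0.22 kcal/mol.
The cis isomer is lower by 0.22 kcal/mol.

cis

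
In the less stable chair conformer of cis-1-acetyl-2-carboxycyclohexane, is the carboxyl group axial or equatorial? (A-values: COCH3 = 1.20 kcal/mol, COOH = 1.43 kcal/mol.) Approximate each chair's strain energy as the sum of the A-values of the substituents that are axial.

C1 and C2 have opposite parity, so for the cis isomer the two substituents are one axial and one equatorial in each chair.
Chair I (acetyl axial, carboxyl equatorial): E = 1.20 kcal/mol.
Chair II (acetyl equatorial, carboxyl axial): E = 1.43 kcal/mol.
Chair II is the less stable (higher-energy) conformer, and in that chair the carboxyl group is axial.

axial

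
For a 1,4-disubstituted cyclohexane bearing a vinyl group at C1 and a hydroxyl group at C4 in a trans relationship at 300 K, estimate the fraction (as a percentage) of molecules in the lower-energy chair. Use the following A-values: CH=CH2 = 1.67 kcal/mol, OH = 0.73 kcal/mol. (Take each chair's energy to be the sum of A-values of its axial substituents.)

98.2%

C1 and C4 have opposite parity, so for the trans isomer the two substituents are e,e in one chair and a,a in the other.
Chair I (vinyl axial, hydroxyl axial): E = 2.40 kcal/mol; chair II (vinyl equatorial, hydroxyl equatorial): E = 0.00 kcal/mol.
ΔG = 2.40 kcal/mol between the two chairs.
K = exp(ΔG/RT) with R = 1.987×10⁻³ kcal mol⁻¹ K⁻¹ and T = 300 K gives K ≈ 56.
Fraction in the lower-energy chair = K/(K+1) = 98.2%.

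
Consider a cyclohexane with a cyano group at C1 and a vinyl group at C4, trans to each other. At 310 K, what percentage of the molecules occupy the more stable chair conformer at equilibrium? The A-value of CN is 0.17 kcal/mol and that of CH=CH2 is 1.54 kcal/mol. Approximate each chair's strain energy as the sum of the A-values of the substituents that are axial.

C1 and C4 have opposite parity, so for the trans isomer the two substituents are e,e in one chair and a,a in the other.
Chair I (cyano axial, vinyl axial): E = 1.71 kcal/mol; chair II (cyano equatorial, vinyl equatorial): E = 0.00 kcal/mol.
ΔG = 1.71 kcal/mol between the two chairs.
K = exp(ΔG/RT) with R = 1.987×10⁻³ kcal mol⁻¹ K⁻¹ and T = 310 K gives K ≈ 16.1.
Fraction in the lower-energy chair = K/(K+1) = 94.1%.

94.1%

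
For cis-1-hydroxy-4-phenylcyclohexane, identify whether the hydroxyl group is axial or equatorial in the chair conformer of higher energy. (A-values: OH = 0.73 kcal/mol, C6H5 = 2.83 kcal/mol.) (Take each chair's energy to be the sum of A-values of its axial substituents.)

C1 and C4 have opposite parity, so for the cis isomer the two substituents are one axial and one equatorial in each chair.
Chair I (hydroxyl axial, phenyl equatorial): E = 0.73 kcal/mol.
Chair II (hydroxyl equatorial, phenyl axial): E = 2.83 kcal/mol.
Chair II is the less stable (higher-energy) conformer, and in that chair the hydroxyl group is equatorial.

equatorial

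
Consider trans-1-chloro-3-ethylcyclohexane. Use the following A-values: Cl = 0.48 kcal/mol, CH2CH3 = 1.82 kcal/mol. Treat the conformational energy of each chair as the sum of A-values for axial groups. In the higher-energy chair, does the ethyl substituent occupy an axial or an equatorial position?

axial

C1 and C3 have the same parity, so for the trans isomer the two substituents are one axial and one equatorial in each chair.
Chair I (chloro axial, ethyl equatorial): E = 0.48 kcal/mol.
Chair II (chloro equatorial, ethyl axial): E = 1.82 kcal/mol.
Chair II is the less stable (higher-energy) conformer, and in that chair the ethyl group is axial.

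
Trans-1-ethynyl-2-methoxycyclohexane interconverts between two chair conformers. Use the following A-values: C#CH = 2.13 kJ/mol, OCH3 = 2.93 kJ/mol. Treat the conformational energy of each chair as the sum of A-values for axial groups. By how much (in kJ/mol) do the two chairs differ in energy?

C1 and C2 have opposite parity, so for the trans isomer the two substituents are e,e in one chair and a,a in the other.
Chair I (ethynyl axial, methoxy axial): E = 5.06 kJ/mol.
Chair II (ethynyl equatorial, methoxy equatorial): E = 0.00 kJ/mol.
ΔE = 5.06 − 0.00 = 5.06 kJ/mol; chair II is more stable.

5.06 kJ/mol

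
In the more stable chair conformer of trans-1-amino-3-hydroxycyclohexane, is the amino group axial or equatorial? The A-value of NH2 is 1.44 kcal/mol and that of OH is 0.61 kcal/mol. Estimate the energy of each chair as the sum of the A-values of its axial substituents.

equatorial

C1 and C3 have the same parity, so for the trans isomer the two substituents are one axial and one equatorial in each chair.
Chair I (amino axial, hydroxyl equatorial): E = 1.44 kcal/mol.
Chair II (amino equatorial, hydroxyl axial): E = 0.61 kcal/mol.
Chair II is the more stable (lower-energy) conformer, and in that chair the amino group is equatorial.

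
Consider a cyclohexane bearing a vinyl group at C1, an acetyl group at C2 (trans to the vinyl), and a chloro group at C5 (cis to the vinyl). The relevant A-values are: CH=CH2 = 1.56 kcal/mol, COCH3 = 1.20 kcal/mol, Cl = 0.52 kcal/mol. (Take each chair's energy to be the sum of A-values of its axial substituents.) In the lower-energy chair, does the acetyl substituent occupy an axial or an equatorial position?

equatorial

Chair I (vinyl axial, acetyl axial, chloro axial): E = 3.28 kcal/mol.
Chair II (vinyl equatorial, acetyl equatorial, chloro equatorial): E = 0.00 kcal/mol.
Chair II is the more stable (lower-energy) conformer, and in that chair the acetyl group is equatorial.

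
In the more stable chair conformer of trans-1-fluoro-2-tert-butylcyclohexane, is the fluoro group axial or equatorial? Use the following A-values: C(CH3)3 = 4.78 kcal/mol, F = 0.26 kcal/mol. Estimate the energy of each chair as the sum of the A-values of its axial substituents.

equatorial

C1 and C2 have opposite parity, so for the trans isomer the two substituents are e,e in one chair and a,a in the other.
Chair I (tert-butyl axial, fluoro axial): E = 5.04 kcal/mol.
Chair II (tert-butyl equatorial, fluoro equatorial): E = 0.00 kcal/mol.
Chair II is the more stable (lower-energy) conformer, and in that chair the fluoro group is equatorial.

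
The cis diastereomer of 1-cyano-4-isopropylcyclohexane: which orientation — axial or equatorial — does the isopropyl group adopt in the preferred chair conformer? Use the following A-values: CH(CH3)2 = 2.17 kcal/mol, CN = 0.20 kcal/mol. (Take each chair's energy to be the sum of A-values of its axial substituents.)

C1 and C4 have opposite parity, so for the cis isomer the two substituents are one axial and one equatorial in each chair.
Chair I (isopropyl axial, cyano equatorial): E = 2.17 kcal/mol.
Chair II (isopropyl equatorial, cyano axial): E = 0.20 kcal/mol.
Chair II is the more stable (lower-energy) conformer, and in that chair the isopropyl group is equatorial.

equatorial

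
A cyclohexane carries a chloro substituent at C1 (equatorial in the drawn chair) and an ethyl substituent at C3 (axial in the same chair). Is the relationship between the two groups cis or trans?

trans

C1 and C3 have the same parity, so their axial bonds point in the same direction.
With same-parity carbons, two substituents on the same face are both axial or both equatorial; opposite faces give one of each.
Here the groups are equatorial/axial → opposite face → trans.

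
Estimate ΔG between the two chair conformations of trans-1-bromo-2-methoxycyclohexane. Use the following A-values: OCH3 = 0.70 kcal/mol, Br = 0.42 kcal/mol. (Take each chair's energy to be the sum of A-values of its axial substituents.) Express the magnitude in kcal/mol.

1.12 kcal/mol

C1 and C2 have opposite parity, so for the trans isomer the two substituents are e,e in one chair and a,a in the other.
Chair I (methoxy axial, bromo axial): E = 1.12 kcal/mol.
Chair II (methoxy equatorial, bromo equatorial): E = 0.00 kcal/mol.
ΔE = 1.12 − 0.00 = 1.12 kcal/mol; chair II is more stable.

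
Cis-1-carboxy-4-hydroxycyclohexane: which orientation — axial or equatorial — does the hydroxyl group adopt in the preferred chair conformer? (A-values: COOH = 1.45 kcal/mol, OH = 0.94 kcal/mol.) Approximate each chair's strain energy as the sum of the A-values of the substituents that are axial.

C1 and C4 have opposite parity, so for the cis isomer the two substituents are one axial and one equatorial in each chair.
Chair I (carboxyl axial, hydroxyl equatorial): E = 1.45 kcal/mol.
Chair II (carboxyl equatorial, hydroxyl axial): E = 0.94 kcal/mol.
Chair II is the more stable (lower-energy) conformer, and in that chair the hydroxyl group is axial.

axial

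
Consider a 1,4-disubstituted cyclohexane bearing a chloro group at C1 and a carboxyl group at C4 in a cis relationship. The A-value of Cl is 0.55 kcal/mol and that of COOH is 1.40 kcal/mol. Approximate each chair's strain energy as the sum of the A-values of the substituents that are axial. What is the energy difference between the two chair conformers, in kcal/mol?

0.85 kcal/mol

C1 and C4 have opposite parity, so for the cis isomer the two substituents are one axial and one equatorial in each chair.
Chair I (chloro axial, carboxyl equatorial): E = 0.55 kcal/mol.
Chair II (chloro equatorial, carboxyl axial): E = 1.40 kcal/mol.
ΔE = 1.40 − 0.55 = 0.85 kcal/mol; chair I is more stable.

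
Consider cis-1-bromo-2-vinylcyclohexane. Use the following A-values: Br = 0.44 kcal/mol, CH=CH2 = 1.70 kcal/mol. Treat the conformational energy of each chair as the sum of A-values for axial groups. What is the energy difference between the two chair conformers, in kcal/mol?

C1 and C2 have opposite parity, so for the cis isomer the two substituents are one axial and one equatorial in each chair.
Chair I (bromo axial, vinyl equatorial): E = 0.44 kcal/mol.
Chair II (bromo equatorial, vinyl axial): E = 1.70 kcal/mol.
ΔE = 1.70 − 0.44 = 1.26 kcal/mol; chair I is more stable.

1.26 kcal/mol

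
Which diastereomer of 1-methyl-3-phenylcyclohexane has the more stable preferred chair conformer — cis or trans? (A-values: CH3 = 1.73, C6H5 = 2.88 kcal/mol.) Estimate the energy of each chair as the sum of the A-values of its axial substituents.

At 1,3 positions (parity same): cis → (e,e or a,a); trans → (a,e or e,a).
Best chair for cis: E = 0.00 kcal/mol; best chair for trans: E = 1.73 kcal/mol.
The cis isomer is lower by 1.73 kcal/mol.

cis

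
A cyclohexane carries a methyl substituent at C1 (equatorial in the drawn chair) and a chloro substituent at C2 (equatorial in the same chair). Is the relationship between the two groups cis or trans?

trans

C1 and C2 have opposite parity, so their axial bonds point in opposite directions.
With opposite-parity carbons, two substituents on the same face are one axial and one equatorial; opposite faces give both axial or both equatorial.
Here the groups are equatorial/equatorial → opposite face → trans.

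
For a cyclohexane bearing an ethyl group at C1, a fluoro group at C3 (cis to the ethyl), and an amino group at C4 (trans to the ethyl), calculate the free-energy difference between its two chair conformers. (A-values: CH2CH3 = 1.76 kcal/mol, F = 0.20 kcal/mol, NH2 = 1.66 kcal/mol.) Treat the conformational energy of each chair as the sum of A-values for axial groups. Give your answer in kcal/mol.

Chair I (ethyl axial, fluoro axial, amino axial): E = 3.62 kcal/mol.
Chair II (ethyl equatorial, fluoro equatorial, amino equatorial): E = 0.00 kcal/mol.
ΔE = 3.62 − 0.00 = 3.62 kcal/mol; chair II is more stable.

3.62 kcal/mol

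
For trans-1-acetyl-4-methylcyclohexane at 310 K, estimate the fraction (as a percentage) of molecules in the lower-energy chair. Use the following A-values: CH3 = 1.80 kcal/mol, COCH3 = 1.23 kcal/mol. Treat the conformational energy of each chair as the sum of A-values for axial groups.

C1 and C4 have opposite parity, so for the trans isomer the two substituents are e,e in one chair and a,a in the other.
Chair I (methyl axial, acetyl axial): E = 3.03 kcal/mol; chair II (methyl equatorial, acetyl equatorial): E = 0.00 kcal/mol.
ΔG = 3.03 kcal/mol between the two chairs.
K = exp(ΔG/RT) with R = 1.987×10⁻³ kcal mol⁻¹ K⁻¹ and T = 310 K gives K ≈ 137.
Fraction in the lower-energy chair = K/(K+1) = 99.3%.

99.3%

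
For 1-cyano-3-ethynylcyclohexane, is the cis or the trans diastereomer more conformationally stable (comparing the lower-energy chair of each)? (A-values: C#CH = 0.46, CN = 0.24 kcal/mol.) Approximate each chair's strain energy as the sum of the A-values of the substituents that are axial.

cis

At 1,3 positions (parity same): cis → (e,e or a,a); trans → (a,e or e,a).
Best chair for cis: E = 0.00 kcal/mol; best chair for trans: E = 0.24 kcal/mol.
The cis isomer is lower by 0.24 kcal/mol.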